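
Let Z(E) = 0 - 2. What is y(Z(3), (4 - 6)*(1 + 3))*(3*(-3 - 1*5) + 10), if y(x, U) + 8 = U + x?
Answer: 252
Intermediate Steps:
Z(E) = -2
y(x, U) = -8 + U + x (y(x, U) = -8 + (U + x) = -8 + U + x)
y(Z(3), (4 - 6)*(1 + 3))*(3*(-3 - 1*5) + 10) = (-8 + (4 - 6)*(1 + 3) - 2)*(3*(-3 - 1*5) + 10) = (-8 - 2*4 - 2)*(3*(-3 - 5) + 10) = (-8 - 8 - 2)*(3*(-8) + 10) = -18*(-24 + 10) = -18*(-14) = 252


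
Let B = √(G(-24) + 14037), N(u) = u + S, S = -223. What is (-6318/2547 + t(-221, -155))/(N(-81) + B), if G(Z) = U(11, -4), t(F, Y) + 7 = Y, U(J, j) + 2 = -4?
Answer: 14150592/22182955 + 139644*√1559/22182955 ≈ 0.88646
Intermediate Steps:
U(J, j) = -6 (U(J, j) = -2 - 4 = -6)
t(F, Y) = -7 + Y
G(Z) = -6
N(u) = -223 + u (N(u) = u - 223 = -223 + u)
B = 3*√1559 (B = √(-6 + 14037) = √14031 = 3*√1559 ≈ 118.45)
(-6318/2547 + t(-221, -155))/(N(-81) + B) = (-6318/2547 + (-7 - 155))/((-223 - 81) + 3*√1559) = (-6318*1/2547 - 162)/(-304 + 3*√1559) = (-702/283 - 162)/(-304 + 3*√1559) = -46548/(283*(-304 + 3*√1559))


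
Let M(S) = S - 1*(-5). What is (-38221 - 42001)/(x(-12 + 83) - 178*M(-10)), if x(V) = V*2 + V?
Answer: -80222/1103 ≈ -72.731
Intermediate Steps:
x(V) = 3*V (x(V) = 2*V + V = 3*V)
M(S) = 5 + S (M(S) = S + 5 = 5 + S)
(-38221 - 42001)/(x(-12 + 83) - 178*M(-10)) = (-38221 - 42001)/(3*(-12 + 83) - 178*(5 - 10)) = -80222/(3*71 - 178*(-5)) = -80222/(213 + 890) = -80222/1103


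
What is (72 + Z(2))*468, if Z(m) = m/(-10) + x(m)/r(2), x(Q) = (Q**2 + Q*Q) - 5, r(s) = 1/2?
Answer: 182052/5 ≈ 36410.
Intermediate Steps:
r(s) = 1/2
x(Q) = -5 + 2*Q**2 (x(Q) = (Q**2 + Q**2) - 5 = 2*Q**2 - 5 = -5 + 2*Q**2)
Z(m) = -10 + 4*m**2 - m/10 (Z(m) = m/(-10) + (-5 + 2*m**2)/(1/2) = m*(-1/10) + (-5 + 2*m**2)*2 = -m/10 + (-10 + 4*m**2) = -10 + 4*m**2 - m/10)
(72 + Z(2))*468 = (72 + (-10 + 4*2**2 - 1/10*2))*468 = (72 + (-10 + 4*4 - 1/5))*468 = (72 + (-10 + 16 - 1/5))*468 = (72 + 29/5)*468 = (389/5)*468 = 182052/5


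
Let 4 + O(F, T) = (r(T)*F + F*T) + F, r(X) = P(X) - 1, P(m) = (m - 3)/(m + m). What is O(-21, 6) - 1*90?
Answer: -901/4 ≈ -225.25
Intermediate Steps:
P(m) = (-3 + m)/(2*m) (P(m) = (-3 + m)/((2*m)) = (-3 + m)*(1/(2*m)) = (-3 + m)/(2*m))
r(X) = -1 + (-3 + X)/(2*X) (r(X) = (-3 + X)/(2*X) - 1 = -1 + (-3 + X)/(2*X))
O(F, T) = -4 + F + F*T + F*(-3 - T)/(2*T) (O(F, T) = -4 + ((((-3 - T)/(2*T))*F + F*T) + F) = -4 + ((F*(-3 - T)/(2*T) + F*T) + F) = -4 + ((F*T + F*(-3 - T)/(2*T)) + F) = -4 + (F + F*T + F*(-3 - T)/(2*T)) = -4 + F + F*T + F*(-3 - T)/(2*T))
O(-21, 6) - 1*90 = (-4 + (½)*(-21) - 21*6 - 3/2*(-21)/6) - 1*90 = (-4 - 21/2 - 126 - 3/2*(-21)*⅙) - 90 = (-4 - 21/2 - 126 + 21/4) - 90 = -541/4 - 90 = -901/4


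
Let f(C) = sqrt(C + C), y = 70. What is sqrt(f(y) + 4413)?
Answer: sqrt(4413 + 2*sqrt(35)) ≈ 66.519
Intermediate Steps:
f(C) = sqrt(2)*sqrt(C) (f(C) = sqrt(2*C) = sqrt(2)*sqrt(C))
sqrt(f(y) + 4413) = sqrt(sqrt(2)*sqrt(70) + 4413) = sqrt(2*sqrt(35) + 4413) = sqrt(4413 + 2*sqrt(35))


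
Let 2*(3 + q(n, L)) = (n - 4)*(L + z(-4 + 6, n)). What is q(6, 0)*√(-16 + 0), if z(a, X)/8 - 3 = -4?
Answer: -44*I ≈ -44.0*I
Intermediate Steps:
z(a, X) = -8 (z(a, X) = 24 + 8*(-4) = 24 - 32 = -8)
q(n, L) = -3 + (-8 + L)*(-4 + n)/2 (q(n, L) = -3 + ((n - 4)*(L - 8))/2 = -3 + ((-4 + n)*(-8 + L))/2 = -3 + ((-8 + L)*(-4 + n))/2 = -3 + (-8 + L)*(-4 + n)/2)
q(6, 0)*√(-16 + 0) = (13 - 4*6 - 2*0 + (½)*0*6)*√(-16 + 0) = (13 - 24 + 0 + 0)*√(-16) = -44*I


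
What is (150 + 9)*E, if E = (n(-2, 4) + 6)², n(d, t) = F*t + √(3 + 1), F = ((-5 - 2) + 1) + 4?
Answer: 0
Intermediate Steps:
F = -2 (F = (-7 + 1) + 4 = -6 + 4 = -2)
n(d, t) = 2 - 2*t (n(d, t) = -2*t + √(3 + 1) = -2*t + √4 = -2*t + 2 = 2 - 2*t)
E = 0 (E = ((2 - 2*4) + 6)² = ((2 - 8) + 6)² = (-6 + 6)² = 0² = 0)
(150 + 9)*E = (150 + 9)*0 = 159*0 = 0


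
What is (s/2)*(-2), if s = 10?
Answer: -10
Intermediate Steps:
(s/2)*(-2) = (10/2)*(-2) = (10*(1/2))*(-2) = 5*(-2) = -10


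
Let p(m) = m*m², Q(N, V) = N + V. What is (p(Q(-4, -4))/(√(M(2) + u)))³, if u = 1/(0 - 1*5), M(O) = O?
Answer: -671088640*√5/27 ≈ -5.5578e+7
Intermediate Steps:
p(m) = m³
u = -⅕ (u = 1/(0 - 5) = 1/(-5) = -⅕ ≈ -0.20000)
(p(Q(-4, -4))/(√(M(2) + u)))³ = ((-4 - 4)³/(√(2 - ⅕)))³ = ((-8)³/(√(9/5)))³ = (-512*√5/3)³ = -671088640*√5/27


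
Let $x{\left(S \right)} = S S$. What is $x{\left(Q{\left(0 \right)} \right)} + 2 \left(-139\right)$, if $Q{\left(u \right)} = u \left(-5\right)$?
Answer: $-278$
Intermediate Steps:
$Q{\left(u \right)} = - 5 u$
$x{\left(S \right)} = S^{2}$
$x{\left(Q{\left(0 \right)} \right)} + 2 \left(-139\right) = \left(\left(-5\right) 0\right)^{2} + 2 \left(-139\right) = 0^{2} - 278 = 0 - 278 = -278$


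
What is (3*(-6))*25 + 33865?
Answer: 33415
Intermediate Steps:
(3*(-6))*25 + 33865 = -18*25 + 33865 = -450 + 33865 = 33415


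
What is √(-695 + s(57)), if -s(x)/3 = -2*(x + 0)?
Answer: I*√353 ≈ 18.788*I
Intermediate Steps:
s(x) = 6*x (s(x) = -(-6)*(x + 0) = -(-6)*x = 6*x)
√(-695 + s(57)) = √(-695 + 6*57) = √(-695 + 342) = √(-353) = I*√353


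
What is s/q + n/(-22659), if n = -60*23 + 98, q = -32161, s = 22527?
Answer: -469208891/728736099 ≈ -0.64387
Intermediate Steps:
n = -1282 (n = -1380 + 98 = -1282)
s/q + n/(-22659) = 22527/(-32161) - 1282/(-22659) = 22527*(-1/32161) - 1282*(-1/22659) = -22527/32161 + 1282/22659 = -469208891/728736099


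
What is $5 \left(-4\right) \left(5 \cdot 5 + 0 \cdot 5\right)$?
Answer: $-500$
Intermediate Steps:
$5 \left(-4\right) \left(5 \cdot 5 + 0 \cdot 5\right) = - 20 \left(25 + 0\right) = \left(-20\right) 25 = -500$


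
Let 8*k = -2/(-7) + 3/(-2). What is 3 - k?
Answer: 353/112 ≈ 3.1518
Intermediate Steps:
k = -17/112 (k = (-2/(-7) + 3/(-2))/8 = (-2*(-1/7) + 3*(-1/2))/8 = (2/7 - 3/2)/8 = (1/8)*(-17/14) = -17/112 ≈ -0.15179)
3 - k = 3 - 1*(-17/112) = 3 + 17/112 = 353/112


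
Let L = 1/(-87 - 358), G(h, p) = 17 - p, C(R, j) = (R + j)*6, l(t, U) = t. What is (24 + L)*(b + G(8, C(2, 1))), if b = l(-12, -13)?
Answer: -138827/445 ≈ -311.97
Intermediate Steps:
C(R, j) = 6*R + 6*j
b = -12
L = -1/445 (L = 1/(-445) = -1/445 ≈ -0.0022472)
(24 + L)*(b + G(8, C(2, 1))) = (24 - 1/445)*(-12 + (17 - (6*2 + 6*1))) = 10679*(-12 + (17 - (12 + 6)))/445 = 10679*(-12 + (17 - 1*18))/445 = 10679*(-12 + (17 - 18))/445 = 10679*(-12 - 1)/445 = (10679/445)*(-13) = -138827/445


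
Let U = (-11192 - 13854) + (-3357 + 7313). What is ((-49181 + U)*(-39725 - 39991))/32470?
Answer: 2800861518/16235 ≈ 1.7252e+5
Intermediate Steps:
U = -21090 (U = -25046 + 3956 = -21090)
((-49181 + U)*(-39725 - 39991))/32470 = ((-49181 - 21090)*(-39725 - 39991))/32470 = -70271*(-79716)*(1/32470) = 5601723036*(1/32470) = 2800861518/16235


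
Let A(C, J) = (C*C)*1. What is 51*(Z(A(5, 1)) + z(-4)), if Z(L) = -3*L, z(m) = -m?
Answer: -3621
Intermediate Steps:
A(C, J) = C**2 (A(C, J) = C**2*1 = C**2)
51*(Z(A(5, 1)) + z(-4)) = 51*(-3*5**2 - 1*(-4)) = 51*(-3*25 + 4) = 51*(-75 + 4) = 51*(-71) = -3621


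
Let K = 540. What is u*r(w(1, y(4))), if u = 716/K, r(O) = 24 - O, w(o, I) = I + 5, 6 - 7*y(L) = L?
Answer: 23449/945 ≈ 24.814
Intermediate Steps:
y(L) = 6/7 - L/7
w(o, I) = 5 + I
u = 179/135 (u = 716/540 = 716*(1/540) = 179/135 ≈ 1.3259)
u*r(w(1, y(4))) = 179*(24 - (5 + (6/7 - 1/7*4)))/135 = 179*(24 - (5 + (6/7 - 4/7)))/135 = 179*(24 - (5 + 2/7))/135 = 179*(24 - 1*37/7)/135 = 179*(24 - 37/7)/135 = (179/135)*(131/7) = 23449/945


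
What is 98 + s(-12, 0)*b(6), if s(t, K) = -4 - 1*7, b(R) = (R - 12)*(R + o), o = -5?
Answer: 164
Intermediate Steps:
b(R) = (-12 + R)*(-5 + R) (b(R) = (R - 12)*(R - 5) = (-12 + R)*(-5 + R))
s(t, K) = -11 (s(t, K) = -4 - 7 = -11)
98 + s(-12, 0)*b(6) = 98 - 11*(60 + 6**2 - 17*6) = 98 - 11*(60 + 36 - 102) = 98 - 11*(-6) = 98 + 66 = 164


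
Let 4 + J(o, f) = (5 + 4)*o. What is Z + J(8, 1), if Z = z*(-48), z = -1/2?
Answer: 92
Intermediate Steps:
J(o, f) = -4 + 9*o (J(o, f) = -4 + (5 + 4)*o = -4 + 9*o)
z = -1/2 (z = -1*1/2 = -1/2 ≈ -0.50000)
Z = 24 (Z = -1/2*(-48) = 24)
Z + J(8, 1) = 24 + (-4 + 9*8) = 24 + (-4 + 72) = 24 + 68 = 92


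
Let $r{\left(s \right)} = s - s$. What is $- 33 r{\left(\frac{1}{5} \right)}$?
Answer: $0$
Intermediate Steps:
$r{\left(s \right)} = 0$
$- 33 r{\left(\frac{1}{5} \right)} = \left(-33\right) 0 = 0$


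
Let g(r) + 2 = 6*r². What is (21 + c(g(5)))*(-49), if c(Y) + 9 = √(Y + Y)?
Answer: -588 - 98*√74 ≈ -1431.0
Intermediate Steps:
g(r) = -2 + 6*r²
c(Y) = -9 + √2*√Y (c(Y) = -9 + √(Y + Y) = -9 + √(2*Y) = -9 + √2*√Y)
(21 + c(g(5)))*(-49) = (21 + (-9 + √2*√(-2 + 6*5²)))*(-49) = (21 + (-9 + √2*√(-2 + 6*25)))*(-49) = (21 + (-9 + √2*√(-2 + 150)))*(-49) = (21 + (-9 + √2*√148))*(-49) = (21 + (-9 + √2*(2*√37)))*(-49) = (21 + (-9 + 2*√74))*(-49) = (12 + 2*√74)*(-49) = -588 - 98*√74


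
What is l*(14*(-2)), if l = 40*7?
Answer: -7840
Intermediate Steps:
l = 280
l*(14*(-2)) = 280*(14*(-2)) = 280*(-28) = -7840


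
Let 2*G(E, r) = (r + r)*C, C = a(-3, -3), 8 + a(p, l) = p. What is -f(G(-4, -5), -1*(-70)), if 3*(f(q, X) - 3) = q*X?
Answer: -3859/3 ≈ -1286.3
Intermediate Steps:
a(p, l) = -8 + p
C = -11 (C = -8 - 3 = -11)
G(E, r) = -11*r (G(E, r) = ((r + r)*(-11))/2 = ((2*r)*(-11))/2 = (-22*r)/2 = -11*r)
f(q, X) = 3 + X*q/3 (f(q, X) = 3 + (q*X)/3 = 3 + (X*q)/3 = 3 + X*q/3)
-f(G(-4, -5), -1*(-70)) = -(3 + (-1*(-70))*(-11*(-5))/3) = -(3 + (⅓)*70*55) = -(3 + 3850/3) = -1*3859/3 = -3859/3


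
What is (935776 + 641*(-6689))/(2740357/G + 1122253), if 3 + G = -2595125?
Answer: -8698539474744/2912387443027 ≈ -2.9867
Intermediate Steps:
G = -2595128 (G = -3 - 2595125 = -2595128)
(935776 + 641*(-6689))/(2740357/G + 1122253) = (935776 + 641*(-6689))/(2740357/(-2595128) + 1122253) = (935776 - 4287649)/(2740357*(-1/2595128) + 1122253) = -3351873/(-2740357/2595128 + 1122253) = -3351873/2912387443027/2595128 = -3351873*2595128/2912387443027 = -8698539474744/2912387443027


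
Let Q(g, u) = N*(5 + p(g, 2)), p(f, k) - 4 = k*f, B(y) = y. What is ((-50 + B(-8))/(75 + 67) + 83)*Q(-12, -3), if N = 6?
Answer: -527760/71 ≈ -7433.2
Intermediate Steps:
p(f, k) = 4 + f*k (p(f, k) = 4 + k*f = 4 + f*k)
Q(g, u) = 54 + 12*g (Q(g, u) = 6*(5 + (4 + g*2)) = 6*(5 + (4 + 2*g)) = 6*(9 + 2*g) = 54 + 12*g)
((-50 + B(-8))/(75 + 67) + 83)*Q(-12, -3) = ((-50 - 8)/(75 + 67) + 83)*(54 + 12*(-12)) = (-58/142 + 83)*(54 - 144) = (-58*1/142 + 83)*(-90) = (-29/71 + 83)*(-90) = (5864/71)*(-90) = -527760/71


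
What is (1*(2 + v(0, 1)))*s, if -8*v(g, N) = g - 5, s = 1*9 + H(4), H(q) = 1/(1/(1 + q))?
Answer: 147/4 ≈ 36.750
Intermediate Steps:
H(q) = 1 + q
s = 14 (s = 1*9 + (1 + 4) = 9 + 5 = 14)
v(g, N) = 5/8 - g/8 (v(g, N) = -(g - 5)/8 = -(-5 + g)/8 = 5/8 - g/8)
(1*(2 + v(0, 1)))*s = (1*(2 + (5/8 - 1/8*0)))*14 = (1*(2 + (5/8 + 0)))*14 = (1*(2 + 5/8))*14 = (1*(21/8))*14 = (21/8)*14 = 147/4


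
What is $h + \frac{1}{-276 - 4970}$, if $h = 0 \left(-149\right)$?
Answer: $- \frac{1}{5246} \approx -0.00019062$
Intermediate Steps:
$h = 0$
$h + \frac{1}{-276 - 4970} = 0 + \frac{1}{-276 - 4970} = 0 + \frac{1}{-5246} = 0 - \frac{1}{5246} = - \frac{1}{5246}$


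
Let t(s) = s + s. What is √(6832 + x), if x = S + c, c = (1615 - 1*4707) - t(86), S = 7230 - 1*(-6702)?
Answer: 50*√7 ≈ 132.29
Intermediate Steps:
t(s) = 2*s
S = 13932 (S = 7230 + 6702 = 13932)
c = -3264 (c = (1615 - 1*4707) - 2*86 = (1615 - 4707) - 1*172 = -3092 - 172 = -3264)
x = 10668 (x = 13932 - 3264 = 10668)
√(6832 + x) = √(6832 + 10668) = √17500 = 50*√7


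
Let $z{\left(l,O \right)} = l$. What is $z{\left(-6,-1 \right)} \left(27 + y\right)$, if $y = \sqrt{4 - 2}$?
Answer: $-162 - 6 \sqrt{2} \approx -170.49$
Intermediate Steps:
$y = \sqrt{2} \approx 1.4142$
$z{\left(-6,-1 \right)} \left(27 + y\right) = - 6 \left(27 + \sqrt{2}\right) = -162 - 6 \sqrt{2}$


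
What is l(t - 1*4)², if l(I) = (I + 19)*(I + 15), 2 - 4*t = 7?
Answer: 4601025/256 ≈ 17973.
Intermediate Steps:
t = -5/4 (t = ½ - ¼*7 = ½ - 7/4 = -5/4 ≈ -1.2500)
l(I) = (15 + I)*(19 + I) (l(I) = (19 + I)*(15 + I) = (15 + I)*(19 + I))
l(t - 1*4)² = (285 + (-5/4 - 1*4)² + 34*(-5/4 - 1*4))² = (285 + (-5/4 - 4)² + 34*(-5/4 - 4))² = (285 + (-21/4)² + 34*(-21/4))² = (285 + 441/16 - 357/2)² = (2145/16)² = 4601025/256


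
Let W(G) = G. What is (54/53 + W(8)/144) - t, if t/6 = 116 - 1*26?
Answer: -514135/954 ≈ -538.93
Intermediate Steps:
t = 540 (t = 6*(116 - 1*26) = 6*(116 - 26) = 6*90 = 540)
(54/53 + W(8)/144) - t = (54/53 + 8/144) - 1*540 = (54*(1/53) + 8*(1/144)) - 540 = (54/53 + 1/18) - 540 = 1025/954 - 540 = -514135/954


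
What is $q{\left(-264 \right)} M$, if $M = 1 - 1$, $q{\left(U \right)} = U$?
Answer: $0$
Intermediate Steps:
$M = 0$
$q{\left(-264 \right)} M = \left(-264\right) 0 = 0$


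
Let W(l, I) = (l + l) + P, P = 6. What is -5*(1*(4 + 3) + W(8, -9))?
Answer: -145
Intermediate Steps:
W(l, I) = 6 + 2*l (W(l, I) = (l + l) + 6 = 2*l + 6 = 6 + 2*l)
-5*(1*(4 + 3) + W(8, -9)) = -5*(1*(4 + 3) + (6 + 2*8)) = -5*(1*7 + (6 + 16)) = -5*(7 + 22) = -5*29 = -145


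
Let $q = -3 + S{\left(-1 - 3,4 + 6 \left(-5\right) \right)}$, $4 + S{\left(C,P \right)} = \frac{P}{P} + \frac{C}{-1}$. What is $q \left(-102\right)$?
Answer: $204$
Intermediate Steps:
$S{\left(C,P \right)} = -3 - C$ ($S{\left(C,P \right)} = -4 + \left(\frac{P}{P} + \frac{C}{-1}\right) = -4 + \left(1 + C \left(-1\right)\right) = -4 - \left(-1 + C\right) = -3 - C$)
$q = -2$ ($q = -3 - \left(2 - 3\right) = -3 - -1 = -3 + \left(-3 + 4\right) = -3 + 1 = -2$)
$q \left(-102\right) = \left(-2\right) \left(-102\right) = 204$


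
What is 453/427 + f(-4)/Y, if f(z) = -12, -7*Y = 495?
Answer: 86701/70455 ≈ 1.2306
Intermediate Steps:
Y = -495/7 (Y = -⅐*495 = -495/7 ≈ -70.714)
453/427 + f(-4)/Y = 453/427 - 12/(-495/7) = 453*(1/427) - 12*(-7/495) = 453/427 + 28/165 = 86701/70455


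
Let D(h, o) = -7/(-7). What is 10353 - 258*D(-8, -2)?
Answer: 10095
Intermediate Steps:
D(h, o) = 1 (D(h, o) = -7*(-1/7) = 1)
10353 - 258*D(-8, -2) = 10353 - 258*1 = 10353 - 258 = 10095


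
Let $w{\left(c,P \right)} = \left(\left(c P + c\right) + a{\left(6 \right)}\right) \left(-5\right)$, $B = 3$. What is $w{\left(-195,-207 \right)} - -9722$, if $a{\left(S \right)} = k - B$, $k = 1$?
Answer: $-191118$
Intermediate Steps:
$a{\left(S \right)} = -2$ ($a{\left(S \right)} = 1 - 3 = -2$)
$w{\left(c,P \right)} = 10 - 5 c - 5 P c$ ($w{\left(c,P \right)} = \left(\left(c P + c\right) - 2\right) \left(-5\right) = \left(\left(P c + c\right) - 2\right) \left(-5\right) = \left(\left(c + P c\right) - 2\right) \left(-5\right) = \left(-2 + c + P c\right) \left(-5\right) = 10 - 5 c - 5 P c$)
$w{\left(-195,-207 \right)} - -9722 = \left(10 - -975 - \left(-1035\right) \left(-195\right)\right) - -9722 = \left(10 + 975 - 201825\right) + 9722 = -200840 + 9722 = -191118$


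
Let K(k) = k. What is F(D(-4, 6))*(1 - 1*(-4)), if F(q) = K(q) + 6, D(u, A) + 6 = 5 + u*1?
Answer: 5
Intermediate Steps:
D(u, A) = -1 + u (D(u, A) = -6 + (5 + u*1) = -6 + (5 + u) = -1 + u)
F(q) = 6 + q (F(q) = q + 6 = 6 + q)
F(D(-4, 6))*(1 - 1*(-4)) = (6 + (-1 - 4))*(1 - 1*(-4)) = (6 - 5)*(1 + 4) = 1*5 = 5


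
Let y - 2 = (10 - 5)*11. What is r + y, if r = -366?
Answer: -309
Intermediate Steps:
y = 57 (y = 2 + (10 - 5)*11 = 2 + 5*11 = 2 + 55 = 57)
r + y = -366 + 57 = -309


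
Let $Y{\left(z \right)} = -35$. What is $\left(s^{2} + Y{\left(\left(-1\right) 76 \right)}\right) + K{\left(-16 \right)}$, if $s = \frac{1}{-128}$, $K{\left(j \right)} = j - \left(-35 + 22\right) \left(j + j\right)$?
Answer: $- \frac{7651327}{16384} \approx -467.0$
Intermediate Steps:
$K{\left(j \right)} = 27 j$ ($K{\left(j \right)} = j - - 13 \cdot 2 j = j - - 26 j = j + 26 j = 27 j$)
$s = - \frac{1}{128} \approx -0.0078125$
$\left(s^{2} + Y{\left(\left(-1\right) 76 \right)}\right) + K{\left(-16 \right)} = \left(\left(- \frac{1}{128}\right)^{2} - 35\right) + 27 \left(-16\right) = \left(\frac{1}{16384} - 35\right) - 432 = - \frac{573439}{16384} - 432 = - \frac{7651327}{16384}$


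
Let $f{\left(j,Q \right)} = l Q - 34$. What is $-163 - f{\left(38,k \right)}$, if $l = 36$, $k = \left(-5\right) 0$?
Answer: $-129$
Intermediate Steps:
$k = 0$
$f{\left(j,Q \right)} = -34 + 36 Q$ ($f{\left(j,Q \right)} = 36 Q - 34 = -34 + 36 Q$)
$-163 - f{\left(38,k \right)} = -163 - \left(-34 + 36 \cdot 0\right) = -163 - \left(-34 + 0\right) = -163 - -34 = -163 + 34 = -129$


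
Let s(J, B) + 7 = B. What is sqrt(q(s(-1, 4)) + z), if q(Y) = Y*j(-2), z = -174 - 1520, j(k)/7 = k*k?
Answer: I*sqrt(1778) ≈ 42.166*I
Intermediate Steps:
s(J, B) = -7 + B
j(k) = 7*k**2 (j(k) = 7*(k*k) = 7*k**2)
z = -1694
q(Y) = 28*Y (q(Y) = Y*(7*(-2)**2) = Y*(7*4) = Y*28 = 28*Y)
sqrt(q(s(-1, 4)) + z) = sqrt(28*(-7 + 4) - 1694) = sqrt(28*(-3) - 1694) = sqrt(-84 - 1694) = sqrt(-1778) = I*sqrt(1778)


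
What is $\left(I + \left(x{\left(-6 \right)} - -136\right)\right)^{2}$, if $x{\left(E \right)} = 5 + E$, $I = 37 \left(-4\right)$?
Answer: $169$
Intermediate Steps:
$I = -148$
$\left(I + \left(x{\left(-6 \right)} - -136\right)\right)^{2} = \left(-148 + \left(\left(5 - 6\right) - -136\right)\right)^{2} = \left(-148 + \left(-1 + 136\right)\right)^{2} = \left(-148 + 135\right)^{2} = \left(-13\right)^{2} = 169$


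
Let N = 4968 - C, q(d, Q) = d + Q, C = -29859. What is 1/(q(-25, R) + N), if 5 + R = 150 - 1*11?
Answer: 1/34936 ≈ 2.8624e-5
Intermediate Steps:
R = 134 (R = -5 + (150 - 1*11) = -5 + (150 - 11) = -5 + 139 = 134)
q(d, Q) = Q + d
N = 34827 (N = 4968 - 1*(-29859) = 4968 + 29859 = 34827)
1/(q(-25, R) + N) = 1/((134 - 25) + 34827) = 1/(109 + 34827) = 1/34936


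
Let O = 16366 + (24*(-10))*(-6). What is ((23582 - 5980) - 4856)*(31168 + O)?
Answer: 624222604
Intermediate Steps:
O = 17806 (O = 16366 - 240*(-6) = 16366 + 1440 = 17806)
((23582 - 5980) - 4856)*(31168 + O) = ((23582 - 5980) - 4856)*(31168 + 17806) = (17602 - 4856)*48974 = 12746*48974 = 624222604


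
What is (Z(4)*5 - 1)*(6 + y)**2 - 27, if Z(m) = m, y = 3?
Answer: 1512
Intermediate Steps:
(Z(4)*5 - 1)*(6 + y)**2 - 27 = (4*5 - 1)*(6 + 3)**2 - 27 = (20 - 1)*9**2 - 27 = 19*81 - 27 = 1539 - 27 = 1512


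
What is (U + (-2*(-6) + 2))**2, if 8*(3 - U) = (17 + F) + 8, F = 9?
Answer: 2601/16 ≈ 162.56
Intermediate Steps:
U = -5/4 (U = 3 - ((17 + 9) + 8)/8 = 3 - (26 + 8)/8 = 3 - 1/8*34 = 3 - 17/4 = -5/4 ≈ -1.2500)
(U + (-2*(-6) + 2))**2 = (-5/4 + (-2*(-6) + 2))**2 = (-5/4 + (12 + 2))**2 = (-5/4 + 14)**2 = (51/4)**2 = 2601/16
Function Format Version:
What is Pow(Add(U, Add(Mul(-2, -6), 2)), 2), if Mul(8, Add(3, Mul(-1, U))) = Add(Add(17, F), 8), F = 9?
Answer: Rational(2601, 16) ≈ 162.56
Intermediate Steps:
U = Rational(-5, 4) (U = Add(3, Mul(Rational(-1, 8), Add(Add(17, 9), 8))) = Add(3, Mul(Rational(-1, 8), Add(26, 8))) = Add(3, Mul(Rational(-1, 8), 34)) = Add(3, Rational(-17, 4)) = Rational(-5, 4) ≈ -1.2500)
Pow(Add(U, Add(Mul(-2, -6), 2)), 2) = Pow(Add(Rational(-5, 4), Add(Mul(-2, -6), 2)), 2) = Pow(Add(Rational(-5, 4), Add(12, 2)), 2) = Pow(Add(Rational(-5, 4), 14), 2) = Pow(Rational(51, 4), 2) = Rational(2601, 16)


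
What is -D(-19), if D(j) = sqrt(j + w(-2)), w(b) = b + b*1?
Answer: -I*sqrt(23) ≈ -4.7958*I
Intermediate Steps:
w(b) = 2*b (w(b) = b + b = 2*b)
D(j) = sqrt(-4 + j) (D(j) = sqrt(j + 2*(-2)) = sqrt(j - 4) = sqrt(-4 + j))
-D(-19) = -sqrt(-4 - 19) = -sqrt(-23) = -I*sqrt(23)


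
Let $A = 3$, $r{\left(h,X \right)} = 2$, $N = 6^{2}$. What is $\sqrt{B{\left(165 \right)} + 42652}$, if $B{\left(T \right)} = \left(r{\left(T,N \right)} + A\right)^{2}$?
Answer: $\sqrt{42677} \approx 206.58$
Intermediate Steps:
$N = 36$
$B{\left(T \right)} = 25$ ($B{\left(T \right)} = \left(2 + 3\right)^{2} = 5^{2} = 25$)
$\sqrt{B{\left(165 \right)} + 42652} = \sqrt{25 + 42652} = \sqrt{42677}$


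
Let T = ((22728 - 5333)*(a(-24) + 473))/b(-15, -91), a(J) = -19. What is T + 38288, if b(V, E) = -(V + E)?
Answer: 5977929/53 ≈ 1.1279e+5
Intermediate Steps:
b(V, E) = -E - V (b(V, E) = -(E + V) = -E - V)
T = 3948665/53 (T = ((22728 - 5333)*(-19 + 473))/(-1*(-91) - 1*(-15)) = (17395*454)/(91 + 15) = 7897330/106 = 7897330*(1/106) = 3948665/53 ≈ 74503.)
T + 38288 = 3948665/53 + 38288 = 5977929/53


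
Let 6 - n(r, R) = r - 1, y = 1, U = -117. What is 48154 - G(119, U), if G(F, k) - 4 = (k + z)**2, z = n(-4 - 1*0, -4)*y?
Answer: 36914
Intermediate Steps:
n(r, R) = 7 - r (n(r, R) = 6 - (r - 1) = 6 - (-1 + r) = 6 + (1 - r) = 7 - r)
z = 11 (z = (7 - (-4 - 1*0))*1 = (7 - (-4 + 0))*1 = (7 - 1*(-4))*1 = (7 + 4)*1 = 11*1 = 11)
G(F, k) = 4 + (11 + k)**2 (G(F, k) = 4 + (k + 11)**2 = 4 + (11 + k)**2)
48154 - G(119, U) = 48154 - (4 + (11 - 117)**2) = 48154 - (4 + (-106)**2) = 48154 - (4 + 11236) = 48154 - 1*11240 = 48154 - 11240 = 36914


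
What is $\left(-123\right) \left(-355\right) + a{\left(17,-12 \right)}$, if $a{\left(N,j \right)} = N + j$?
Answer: $43670$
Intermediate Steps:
$\left(-123\right) \left(-355\right) + a{\left(17,-12 \right)} = \left(-123\right) \left(-355\right) + \left(17 - 12\right) = 43665 + 5 = 43670$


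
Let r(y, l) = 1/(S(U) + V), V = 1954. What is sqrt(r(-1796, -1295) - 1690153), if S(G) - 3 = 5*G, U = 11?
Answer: I*sqrt(1710495681005)/1006 ≈ 1300.1*I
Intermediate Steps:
S(G) = 3 + 5*G
r(y, l) = 1/2012 (r(y, l) = 1/((3 + 5*11) + 1954) = 1/((3 + 55) + 1954) = 1/(58 + 1954) = 1/2012)
sqrt(r(-1796, -1295) - 1690153) = sqrt(1/2012 - 1690153) = sqrt(-3400587835/2012) = I*sqrt(1710495681005)/1006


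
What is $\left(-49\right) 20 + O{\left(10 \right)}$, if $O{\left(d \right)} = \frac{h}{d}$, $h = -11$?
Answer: $- \frac{9811}{10} \approx -981.1$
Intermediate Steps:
$O{\left(d \right)} = - \frac{11}{d}$
$\left(-49\right) 20 + O{\left(10 \right)} = \left(-49\right) 20 - \frac{11}{10} = -980 - \frac{11}{10} = - \frac{9811}{10}$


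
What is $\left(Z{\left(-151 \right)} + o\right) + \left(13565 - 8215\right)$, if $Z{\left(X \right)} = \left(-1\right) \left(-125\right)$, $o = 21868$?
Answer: $27343$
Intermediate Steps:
$Z{\left(X \right)} = 125$
$\left(Z{\left(-151 \right)} + o\right) + \left(13565 - 8215\right) = \left(125 + 21868\right) + \left(13565 - 8215\right) = 21993 + 5350 = 27343$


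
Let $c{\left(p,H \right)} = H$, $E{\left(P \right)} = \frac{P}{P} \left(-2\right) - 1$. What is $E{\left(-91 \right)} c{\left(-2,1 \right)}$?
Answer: $-3$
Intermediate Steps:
$E{\left(P \right)} = -3$ ($E{\left(P \right)} = 1 \left(-2\right) - 1 = -2 - 1 = -3$)
$E{\left(-91 \right)} c{\left(-2,1 \right)} = \left(-3\right) 1 = -3$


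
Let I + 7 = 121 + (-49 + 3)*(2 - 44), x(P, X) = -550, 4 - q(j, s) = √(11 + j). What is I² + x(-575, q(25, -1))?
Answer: 4185566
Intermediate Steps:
q(j, s) = 4 - √(11 + j)
I = 2046 (I = -7 + (121 + (-49 + 3)*(2 - 44)) = -7 + (121 - 46*(-42)) = -7 + (121 + 1932) = -7 + 2053 = 2046)
I² + x(-575, q(25, -1)) = 2046² - 550 = 4186116 - 550 = 4185566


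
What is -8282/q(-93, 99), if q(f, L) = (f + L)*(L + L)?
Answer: -4141/594 ≈ -6.9714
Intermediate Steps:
q(f, L) = 2*L*(L + f) (q(f, L) = (L + f)*(2*L) = 2*L*(L + f))
-8282/q(-93, 99) = -8282*1/(198*(99 - 93)) = -8282/(2*99*6) = -8282/1188 = -8282*1/1188 = -4141/594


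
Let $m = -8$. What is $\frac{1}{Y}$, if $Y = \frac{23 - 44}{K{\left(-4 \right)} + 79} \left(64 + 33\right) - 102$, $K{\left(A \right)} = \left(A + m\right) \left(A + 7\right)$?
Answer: $- \frac{43}{6423} \approx -0.0066947$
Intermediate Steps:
$K{\left(A \right)} = \left(-8 + A\right) \left(7 + A\right)$ ($K{\left(A \right)} = \left(A - 8\right) \left(A + 7\right) = \left(-8 + A\right) \left(7 + A\right)$)
$Y = - \frac{6423}{43}$ ($Y = \frac{23 - 44}{\left(-56 + \left(-4\right)^{2} - -4\right) + 79} \left(64 + 33\right) - 102 = - \frac{21}{\left(-56 + 16 + 4\right) + 79} \cdot 97 - 102 = - \frac{21}{-36 + 79} \cdot 97 - 102 = - \frac{21}{43} \cdot 97 - 102 = \left(-21\right) \frac{1}{43} \cdot 97 - 102 = \left(- \frac{21}{43}\right) 97 - 102 = - \frac{2037}{43} - 102 = - \frac{6423}{43} \approx -149.37$)
$\frac{1}{Y} = \frac{1}{- \frac{6423}{43}} = - \frac{43}{6423}$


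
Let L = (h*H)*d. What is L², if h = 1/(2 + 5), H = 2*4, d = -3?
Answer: 576/49 ≈ 11.755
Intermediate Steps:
H = 8
h = ⅐ (h = 1/7 = ⅐ ≈ 0.14286)
L = -24/7 (L = ((⅐)*8)*(-3) = (8/7)*(-3) = -24/7 ≈ -3.4286)
L² = (-24/7)² = 576/49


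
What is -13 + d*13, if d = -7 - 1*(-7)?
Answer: -13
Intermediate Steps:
d = 0 (d = -7 + 7 = 0)
-13 + d*13 = -13 + 0*13 = -13 + 0 = -13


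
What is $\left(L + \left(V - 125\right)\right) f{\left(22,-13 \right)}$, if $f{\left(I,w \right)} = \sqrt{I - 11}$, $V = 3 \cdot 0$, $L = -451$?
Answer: $- 576 \sqrt{11} \approx -1910.4$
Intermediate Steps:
$V = 0$
$f{\left(I,w \right)} = \sqrt{-11 + I}$
$\left(L + \left(V - 125\right)\right) f{\left(22,-13 \right)} = \left(-451 + \left(0 - 125\right)\right) \sqrt{-11 + 22} = \left(-451 - 125\right) \sqrt{11} = - 576 \sqrt{11}$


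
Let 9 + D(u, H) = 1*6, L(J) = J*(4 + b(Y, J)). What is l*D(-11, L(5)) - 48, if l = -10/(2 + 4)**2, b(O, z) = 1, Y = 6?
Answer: -283/6 ≈ -47.167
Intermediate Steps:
L(J) = 5*J (L(J) = J*(4 + 1) = J*5 = 5*J)
D(u, H) = -3 (D(u, H) = -9 + 1*6 = -9 + 6 = -3)
l = -5/18 (l = -10/(6**2) = -10/36 = -10*1/36 = -5/18 ≈ -0.27778)
l*D(-11, L(5)) - 48 = -5/18*(-3) - 48 = 5/6 - 48 = -283/6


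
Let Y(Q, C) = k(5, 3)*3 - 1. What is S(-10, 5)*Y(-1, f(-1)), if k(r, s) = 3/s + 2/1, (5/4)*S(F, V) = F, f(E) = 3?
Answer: -64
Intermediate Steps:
S(F, V) = 4*F/5
k(r, s) = 2 + 3/s (k(r, s) = 3/s + 2*1 = 3/s + 2 = 2 + 3/s)
Y(Q, C) = 8 (Y(Q, C) = (2 + 3/3)*3 - 1 = (2 + 3*(⅓))*3 - 1 = (2 + 1)*3 - 1 = 3*3 - 1 = 9 - 1 = 8)
S(-10, 5)*Y(-1, f(-1)) = ((⅘)*(-10))*8 = -8*8 = -64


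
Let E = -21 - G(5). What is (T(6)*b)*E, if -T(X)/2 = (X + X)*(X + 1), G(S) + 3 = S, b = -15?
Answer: -57960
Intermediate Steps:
G(S) = -3 + S
E = -23 (E = -21 - (-3 + 5) = -21 - 1*2 = -21 - 2 = -23)
T(X) = -4*X*(1 + X) (T(X) = -2*(X + X)*(X + 1) = -2*2*X*(1 + X) = -4*X*(1 + X))
(T(6)*b)*E = (-4*6*(1 + 6)*(-15))*(-23) = (-4*6*7*(-15))*(-23) = -168*(-15)*(-23) = 2520*(-23) = -57960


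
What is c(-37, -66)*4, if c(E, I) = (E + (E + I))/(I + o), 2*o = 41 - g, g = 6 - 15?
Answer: 560/41 ≈ 13.659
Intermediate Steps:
g = -9
o = 25 (o = (41 - 1*(-9))/2 = (41 + 9)/2 = (1/2)*50 = 25)
c(E, I) = (I + 2*E)/(25 + I) (c(E, I) = (E + (E + I))/(I + 25) = (I + 2*E)/(25 + I))
c(-37, -66)*4 = ((-66 + 2*(-37))/(25 - 66))*4 = ((-66 - 74)/(-41))*4 = -1/41*(-140)*4 = (140/41)*4 = 560/41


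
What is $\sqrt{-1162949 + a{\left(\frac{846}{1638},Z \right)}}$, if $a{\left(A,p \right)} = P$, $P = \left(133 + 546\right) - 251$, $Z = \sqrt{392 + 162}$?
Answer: $3 i \sqrt{129169} \approx 1078.2 i$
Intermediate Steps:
$Z = \sqrt{554} \approx 23.537$
$P = 428$ ($P = 679 - 251 = 428$)
$a{\left(A,p \right)} = 428$
$\sqrt{-1162949 + a{\left(\frac{846}{1638},Z \right)}} = \sqrt{-1162949 + 428} = \sqrt{-1162521} = 3 i \sqrt{129169}$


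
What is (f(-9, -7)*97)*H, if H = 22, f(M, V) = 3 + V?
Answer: -8536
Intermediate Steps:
(f(-9, -7)*97)*H = ((3 - 7)*97)*22 = -4*97*22 = -388*22 = -8536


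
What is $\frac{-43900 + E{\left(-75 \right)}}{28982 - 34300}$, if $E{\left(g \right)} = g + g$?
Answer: $\frac{22025}{2659} \approx 8.2832$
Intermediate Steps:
$E{\left(g \right)} = 2 g$
$\frac{-43900 + E{\left(-75 \right)}}{28982 - 34300} = \frac{-43900 + 2 \left(-75\right)}{28982 - 34300} = \frac{-43900 - 150}{-5318} = \left(-44050\right) \left(- \frac{1}{5318}\right) = \frac{22025}{2659}$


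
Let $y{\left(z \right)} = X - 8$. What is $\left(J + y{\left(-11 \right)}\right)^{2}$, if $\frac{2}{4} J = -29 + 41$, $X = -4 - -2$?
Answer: $196$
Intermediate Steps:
$X = -2$ ($X = -4 + 2 = -2$)
$J = 24$ ($J = 2 \left(-29 + 41\right) = 2 \cdot 12 = 24$)
$y{\left(z \right)} = -10$ ($y{\left(z \right)} = -2 - 8 = -10$)
$\left(J + y{\left(-11 \right)}\right)^{2} = \left(24 - 10\right)^{2} = 14^{2} = 196$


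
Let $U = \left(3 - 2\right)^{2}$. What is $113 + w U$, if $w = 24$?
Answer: $137$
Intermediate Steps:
$U = 1$ ($U = 1^{2} = 1$)
$113 + w U = 113 + 24 \cdot 1 = 113 + 24 = 137$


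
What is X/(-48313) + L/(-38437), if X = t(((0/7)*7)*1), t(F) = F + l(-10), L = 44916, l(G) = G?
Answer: -114191702/97737199 ≈ -1.1684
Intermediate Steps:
t(F) = -10 + F (t(F) = F - 10 = -10 + F)
X = -10 (X = -10 + ((0/7)*7)*1 = -10 + ((0*(⅐))*7)*1 = -10 + (0*7)*1 = -10 + 0*1 = -10 + 0 = -10)
X/(-48313) + L/(-38437) = -10/(-48313) + 44916/(-38437) = -10*(-1/48313) + 44916*(-1/38437) = 10/48313 - 2364/2023 = -114191702/97737199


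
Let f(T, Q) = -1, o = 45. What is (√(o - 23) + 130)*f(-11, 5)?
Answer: -130 - √22 ≈ -134.69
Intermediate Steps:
(√(o - 23) + 130)*f(-11, 5) = (√(45 - 23) + 130)*(-1) = (√22 + 130)*(-1) = (130 + √22)*(-1) = -130 - √22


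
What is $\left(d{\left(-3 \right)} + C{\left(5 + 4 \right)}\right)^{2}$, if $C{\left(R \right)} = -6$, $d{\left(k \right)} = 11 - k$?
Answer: $64$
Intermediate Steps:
$\left(d{\left(-3 \right)} + C{\left(5 + 4 \right)}\right)^{2} = \left(\left(11 - -3\right) - 6\right)^{2} = \left(\left(11 + 3\right) - 6\right)^{2} = \left(14 - 6\right)^{2} = 8^{2} = 64$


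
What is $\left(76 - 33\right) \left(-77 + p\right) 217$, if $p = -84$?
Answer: $-1502291$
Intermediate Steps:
$\left(76 - 33\right) \left(-77 + p\right) 217 = \left(76 - 33\right) \left(-77 - 84\right) 217 = 43 \left(-161\right) 217 = \left(-6923\right) 217 = -1502291$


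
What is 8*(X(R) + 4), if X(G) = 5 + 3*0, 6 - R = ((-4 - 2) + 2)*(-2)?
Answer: 72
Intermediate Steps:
R = -2 (R = 6 - ((-4 - 2) + 2)*(-2) = 6 - (-6 + 2)*(-2) = 6 - (-4)*(-2) = 6 - 1*8 = 6 - 8 = -2)
X(G) = 5 (X(G) = 5 + 0 = 5)
8*(X(R) + 4) = 8*(5 + 4) = 8*9 = 72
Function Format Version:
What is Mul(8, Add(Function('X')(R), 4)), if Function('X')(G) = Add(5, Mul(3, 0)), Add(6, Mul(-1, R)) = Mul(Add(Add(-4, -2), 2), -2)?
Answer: 72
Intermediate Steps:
R = -2 (R = Add(6, Mul(-1, Mul(Add(Add(-4, -2), 2), -2))) = Add(6, Mul(-1, Mul(Add(-6, 2), -2))) = Add(6, Mul(-1, Mul(-4, -2))) = Add(6, Mul(-1, 8)) = Add(6, -8) = -2)
Function('X')(G) = 5 (Function('X')(G) = Add(5, 0) = 5)
Mul(8, Add(Function('X')(R), 4)) = Mul(8, Add(5, 4)) = Mul(8, 9) = 72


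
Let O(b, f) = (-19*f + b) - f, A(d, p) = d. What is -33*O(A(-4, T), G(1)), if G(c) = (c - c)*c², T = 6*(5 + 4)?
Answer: 132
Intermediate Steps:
T = 54 (T = 6*9 = 54)
G(c) = 0 (G(c) = 0*c² = 0)
O(b, f) = b - 20*f (O(b, f) = (b - 19*f) - f = b - 20*f)
-33*O(A(-4, T), G(1)) = -33*(-4 - 20*0) = -33*(-4 + 0) = -33*(-4) = 132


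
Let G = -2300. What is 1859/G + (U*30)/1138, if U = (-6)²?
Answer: 184229/1308700 ≈ 0.14077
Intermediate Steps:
U = 36
1859/G + (U*30)/1138 = 1859/(-2300) + (36*30)/1138 = 1859*(-1/2300) + 1080*(1/1138) = -1859/2300 + 540/569 = 184229/1308700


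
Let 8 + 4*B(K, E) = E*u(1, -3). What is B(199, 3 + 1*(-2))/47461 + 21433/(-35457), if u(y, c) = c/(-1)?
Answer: -4069103737/6731298708 ≈ -0.60450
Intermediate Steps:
u(y, c) = -c (u(y, c) = c*(-1) = -c)
B(K, E) = -2 + 3*E/4 (B(K, E) = -2 + (E*(-1*(-3)))/4 = -2 + (E*3)/4 = -2 + (3*E)/4 = -2 + 3*E/4)
B(199, 3 + 1*(-2))/47461 + 21433/(-35457) = (-2 + 3*(3 + 1*(-2))/4)/47461 + 21433/(-35457) = (-2 + 3*(3 - 2)/4)*(1/47461) + 21433*(-1/35457) = (-2 + (3/4)*1)*(1/47461) - 21433/35457 = (-2 + 3/4)*(1/47461) - 21433/35457 = -5/4*1/47461 - 21433/35457 = -5/189844 - 21433/35457 = -4069103737/6731298708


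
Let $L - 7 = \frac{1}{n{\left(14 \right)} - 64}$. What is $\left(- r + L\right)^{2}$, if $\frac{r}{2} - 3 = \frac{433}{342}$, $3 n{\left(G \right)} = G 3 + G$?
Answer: $\frac{1306461025}{540841536} \approx 2.4156$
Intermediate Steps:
$n{\left(G \right)} = \frac{4 G}{3}$ ($n{\left(G \right)} = \frac{G 3 + G}{3} = \frac{3 G + G}{3} = \frac{4 G}{3}$)
$r = \frac{1459}{171}$ ($r = 6 + 2 \cdot \frac{433}{342} = 6 + \frac{433}{171} = \frac{1459}{171} \approx 8.5322$)
$L = \frac{949}{136}$ ($L = 7 + \frac{1}{\frac{4}{3} \cdot 14 - 64} = 7 + \frac{1}{\frac{56}{3} - 64} = 7 + \frac{1}{- \frac{136}{3}} = 7 - \frac{3}{136} = \frac{949}{136} \approx 6.9779$)
$\left(- r + L\right)^{2} = \left(\left(-1\right) \frac{1459}{171} + \frac{949}{136}\right)^{2} = \left(- \frac{1459}{171} + \frac{949}{136}\right)^{2} = \left(- \frac{36145}{23256}\right)^{2} = \frac{1306461025}{540841536}$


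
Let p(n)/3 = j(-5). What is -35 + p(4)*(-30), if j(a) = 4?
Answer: -395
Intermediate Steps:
p(n) = 12 (p(n) = 3*4 = 12)
-35 + p(4)*(-30) = -35 + 12*(-30) = -35 - 360 = -395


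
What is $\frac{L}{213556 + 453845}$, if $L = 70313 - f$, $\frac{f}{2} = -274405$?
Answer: $\frac{619123}{667401} \approx 0.92766$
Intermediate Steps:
$f = -548810$ ($f = 2 \left(-274405\right) = -548810$)
$L = 619123$ ($L = 70313 - -548810 = 70313 + 548810 = 619123$)
$\frac{L}{213556 + 453845} = \frac{619123}{213556 + 453845} = \frac{619123}{667401}$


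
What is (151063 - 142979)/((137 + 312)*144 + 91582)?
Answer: 4042/78119 ≈ 0.051742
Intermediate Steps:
(151063 - 142979)/((137 + 312)*144 + 91582) = 8084/(449*144 + 91582) = 8084/(64656 + 91582) = 8084/156238 = 8084*(1/156238) = 4042/78119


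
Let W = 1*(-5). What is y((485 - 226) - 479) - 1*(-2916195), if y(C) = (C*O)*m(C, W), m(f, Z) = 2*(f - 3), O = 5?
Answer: 3406795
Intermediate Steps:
W = -5
m(f, Z) = -6 + 2*f (m(f, Z) = 2*(-3 + f) = -6 + 2*f)
y(C) = 5*C*(-6 + 2*C) (y(C) = (C*5)*(-6 + 2*C) = (5*C)*(-6 + 2*C) = 5*C*(-6 + 2*C))
y((485 - 226) - 479) - 1*(-2916195) = 10*((485 - 226) - 479)*(-3 + ((485 - 226) - 479)) - 1*(-2916195) = 10*(259 - 479)*(-3 + (259 - 479)) + 2916195 = 10*(-220)*(-3 - 220) + 2916195 = 10*(-220)*(-223) + 2916195 = 490600 + 2916195 = 3406795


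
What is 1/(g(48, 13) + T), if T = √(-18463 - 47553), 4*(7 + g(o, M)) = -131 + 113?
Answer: -46/264593 - 16*I*√4126/264593 ≈ -0.00017385 - 0.0038842*I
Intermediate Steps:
g(o, M) = -23/2 (g(o, M) = -7 + (-131 + 113)/4 = -7 + (¼)*(-18) = -7 - 9/2 = -23/2)
T = 4*I*√4126 (T = √(-66016) = 4*I*√4126 ≈ 256.94*I)
1/(g(48, 13) + T) = 1/(-23/2 + 4*I*√4126)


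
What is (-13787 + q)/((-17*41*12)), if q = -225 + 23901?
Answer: -9889/8364 ≈ -1.1823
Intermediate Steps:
q = 23676
(-13787 + q)/((-17*41*12)) = (-13787 + 23676)/((-17*41*12)) = 9889/((-697*12)) = 9889/(-8364) = 9889*(-1/8364) = -9889/8364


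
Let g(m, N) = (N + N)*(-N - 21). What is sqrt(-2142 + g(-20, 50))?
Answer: I*sqrt(9242) ≈ 96.135*I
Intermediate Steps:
g(m, N) = 2*N*(-21 - N) (g(m, N) = (2*N)*(-21 - N) = 2*N*(-21 - N))
sqrt(-2142 + g(-20, 50)) = sqrt(-2142 - 2*50*(21 + 50)) = sqrt(-2142 - 2*50*71) = sqrt(-2142 - 7100) = sqrt(-9242) = I*sqrt(9242)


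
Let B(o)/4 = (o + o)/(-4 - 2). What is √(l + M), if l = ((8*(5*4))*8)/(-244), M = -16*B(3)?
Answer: 16*√854/61 ≈ 7.6651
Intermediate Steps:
B(o) = -4*o/3 (B(o) = 4*((o + o)/(-4 - 2)) = 4*((2*o)/(-6)) = 4*((2*o)*(-⅙)) = 4*(-o/3) = -4*o/3)
M = 64 (M = -(-64)*3/3 = -16*(-4) = 64)
l = -320/61 (l = ((8*20)*8)*(-1/244) = (160*8)*(-1/244) = 1280*(-1/244) = -320/61 ≈ -5.2459)
√(l + M) = √(-320/61 + 64) = √(3584/61) = 16*√854/61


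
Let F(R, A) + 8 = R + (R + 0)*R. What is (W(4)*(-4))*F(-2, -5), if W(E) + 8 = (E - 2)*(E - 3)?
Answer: -144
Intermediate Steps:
F(R, A) = -8 + R + R² (F(R, A) = -8 + (R + (R + 0)*R) = -8 + (R + R*R) = -8 + (R + R²) = -8 + R + R²)
W(E) = -8 + (-3 + E)*(-2 + E) (W(E) = -8 + (E - 2)*(E - 3) = -8 + (-2 + E)*(-3 + E) = -8 + (-3 + E)*(-2 + E))
(W(4)*(-4))*F(-2, -5) = ((-2 + 4² - 5*4)*(-4))*(-8 - 2 + (-2)²) = ((-2 + 16 - 20)*(-4))*(-8 - 2 + 4) = -6*(-4)*(-6) = 24*(-6) = -144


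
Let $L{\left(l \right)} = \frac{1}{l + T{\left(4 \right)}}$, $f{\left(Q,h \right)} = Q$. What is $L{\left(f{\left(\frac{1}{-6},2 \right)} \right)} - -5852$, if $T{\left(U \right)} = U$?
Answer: $\frac{134602}{23} \approx 5852.3$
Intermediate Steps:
$L{\left(l \right)} = \frac{1}{4 + l}$ ($L{\left(l \right)} = \frac{1}{l + 4} = \frac{1}{4 + l}$)
$L{\left(f{\left(\frac{1}{-6},2 \right)} \right)} - -5852 = \frac{1}{4 + \frac{1}{-6}} - -5852 = \frac{1}{4 - \frac{1}{6}} + 5852 = \frac{1}{\frac{23}{6}} + 5852 = \frac{6}{23} + 5852 = \frac{134602}{23}$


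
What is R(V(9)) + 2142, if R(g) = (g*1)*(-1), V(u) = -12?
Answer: 2154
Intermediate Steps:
R(g) = -g (R(g) = g*(-1) = -g)
R(V(9)) + 2142 = -1*(-12) + 2142 = 12 + 2142 = 2154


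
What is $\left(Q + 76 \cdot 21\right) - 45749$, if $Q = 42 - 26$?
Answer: $-44137$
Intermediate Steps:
$Q = 16$
$\left(Q + 76 \cdot 21\right) - 45749 = \left(16 + 76 \cdot 21\right) - 45749 = \left(16 + 1596\right) - 45749 = 1612 - 45749 = -44137$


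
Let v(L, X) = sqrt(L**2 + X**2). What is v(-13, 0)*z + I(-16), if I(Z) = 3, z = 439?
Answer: 5710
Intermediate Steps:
v(-13, 0)*z + I(-16) = sqrt((-13)**2 + 0**2)*439 + 3 = sqrt(169 + 0)*439 + 3 = sqrt(169)*439 + 3 = 13*439 + 3 = 5707 + 3 = 5710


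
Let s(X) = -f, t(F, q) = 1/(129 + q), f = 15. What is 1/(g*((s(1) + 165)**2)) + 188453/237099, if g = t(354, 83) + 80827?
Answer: 6054756383360624/7617690791578125 ≈ 0.79483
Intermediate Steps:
s(X) = -15 (s(X) = -1*15 = -15)
g = 17135325/212 (g = 1/(129 + 83) + 80827 = 1/212 + 80827 = 17135325/212 ≈ 80827.)
1/(g*((s(1) + 165)**2)) + 188453/237099 = 1/((17135325/212)*((-15 + 165)**2)) + 188453/237099 = 212/(17135325*(150**2)) + 188453*(1/237099) = (212/17135325)/22500 + 188453/237099 = (212/17135325)*(1/22500) + 188453/237099 = 53/96386203125 + 188453/237099 = 6054756383360624/7617690791578125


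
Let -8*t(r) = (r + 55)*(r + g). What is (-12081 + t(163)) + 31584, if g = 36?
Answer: 56321/4 ≈ 14080.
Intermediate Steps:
t(r) = -(36 + r)*(55 + r)/8 (t(r) = -(r + 55)*(r + 36)/8 = -(55 + r)*(36 + r)/8 = -(36 + r)*(55 + r)/8)
(-12081 + t(163)) + 31584 = (-12081 + (-495/2 - 91/8*163 - 1/8*163**2)) + 31584 = (-12081 + (-495/2 - 14833/8 - 1/8*26569)) + 31584 = (-12081 + (-495/2 - 14833/8 - 26569/8)) + 31584 = (-12081 - 21691/4) + 31584 = -70015/4 + 31584 = 56321/4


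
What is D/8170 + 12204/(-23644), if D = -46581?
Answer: -300266961/48292870 ≈ -6.2176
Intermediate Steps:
D/8170 + 12204/(-23644) = -46581/8170 + 12204/(-23644) = -46581*1/8170 + 12204*(-1/23644) = -46581/8170 - 3051/5911 = -300266961/48292870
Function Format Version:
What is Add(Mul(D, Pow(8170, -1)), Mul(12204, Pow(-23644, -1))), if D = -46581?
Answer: Rational(-300266961, 48292870) ≈ -6.2176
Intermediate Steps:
Add(Mul(D, Pow(8170, -1)), Mul(12204, Pow(-23644, -1))) = Add(Mul(-46581, Pow(8170, -1)), Mul(12204, Pow(-23644, -1))) = Add(Mul(-46581, Rational(1, 8170)), Mul(12204, Rational(-1, 23644))) = Add(Rational(-46581, 8170), Rational(-3051, 5911)) = Rational(-300266961, 48292870)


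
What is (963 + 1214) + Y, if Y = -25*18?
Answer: 1727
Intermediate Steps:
Y = -450
(963 + 1214) + Y = (963 + 1214) - 450 = 2177 - 450 = 1727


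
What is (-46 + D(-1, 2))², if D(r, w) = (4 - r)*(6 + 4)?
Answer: 16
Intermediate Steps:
D(r, w) = 40 - 10*r (D(r, w) = (4 - r)*10 = 40 - 10*r)
(-46 + D(-1, 2))² = (-46 + (40 - 10*(-1)))² = (-46 + (40 + 10))² = (-46 + 50)² = 4² = 16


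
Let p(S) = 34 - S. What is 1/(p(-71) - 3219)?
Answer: -1/3114 ≈ -0.00032113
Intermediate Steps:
1/(p(-71) - 3219) = 1/((34 - 1*(-71)) - 3219) = 1/((34 + 71) - 3219) = 1/(105 - 3219) = 1/(-3114) = -1/3114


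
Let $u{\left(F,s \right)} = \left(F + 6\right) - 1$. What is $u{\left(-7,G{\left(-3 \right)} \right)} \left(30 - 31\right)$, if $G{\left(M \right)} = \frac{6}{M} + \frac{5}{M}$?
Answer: $2$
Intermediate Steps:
$G{\left(M \right)} = \frac{11}{M}$
$u{\left(F,s \right)} = 5 + F$ ($u{\left(F,s \right)} = \left(6 + F\right) - 1 = 5 + F$)
$u{\left(-7,G{\left(-3 \right)} \right)} \left(30 - 31\right) = \left(5 - 7\right) \left(30 - 31\right) = \left(-2\right) \left(-1\right) = 2$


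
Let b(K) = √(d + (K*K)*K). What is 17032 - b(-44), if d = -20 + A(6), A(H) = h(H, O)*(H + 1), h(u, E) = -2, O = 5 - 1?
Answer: 17032 - I*√85218 ≈ 17032.0 - 291.92*I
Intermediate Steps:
O = 4
A(H) = -2 - 2*H (A(H) = -2*(H + 1) = -2*(1 + H) = -2 - 2*H)
d = -34 (d = -20 + (-2 - 2*6) = -20 + (-2 - 12) = -20 - 14 = -34)
b(K) = √(-34 + K³) (b(K) = √(-34 + (K*K)*K) = √(-34 + K²*K) = √(-34 + K³))
17032 - b(-44) = 17032 - √(-34 + (-44)³) = 17032 - √(-34 - 85184) = 17032 - √(-85218) = 17032 - I*√85218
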